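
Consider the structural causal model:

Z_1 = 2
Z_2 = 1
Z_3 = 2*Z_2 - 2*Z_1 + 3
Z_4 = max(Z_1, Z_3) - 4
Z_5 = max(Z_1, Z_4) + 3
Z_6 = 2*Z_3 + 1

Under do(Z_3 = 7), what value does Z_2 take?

1

Under do(Z_3=7), the mechanism Z_3 = 2*Z_2 - 2*Z_1 + 3 is discarded; Z_3 is fixed at 7.
Since Z_2 is not a descendant of the intervened variable, it is unaffected.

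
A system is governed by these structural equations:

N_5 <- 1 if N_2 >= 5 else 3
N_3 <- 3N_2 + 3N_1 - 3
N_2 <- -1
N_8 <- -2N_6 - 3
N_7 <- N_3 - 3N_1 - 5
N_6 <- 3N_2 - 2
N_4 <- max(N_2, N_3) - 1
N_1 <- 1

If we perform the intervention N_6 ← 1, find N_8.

-5

Intervening sets N_6 = 1 and removes its equation (N_6 <- 3N_2 - 2).
N_8 = -2N_6 - 3  [with N_6=1]  = -5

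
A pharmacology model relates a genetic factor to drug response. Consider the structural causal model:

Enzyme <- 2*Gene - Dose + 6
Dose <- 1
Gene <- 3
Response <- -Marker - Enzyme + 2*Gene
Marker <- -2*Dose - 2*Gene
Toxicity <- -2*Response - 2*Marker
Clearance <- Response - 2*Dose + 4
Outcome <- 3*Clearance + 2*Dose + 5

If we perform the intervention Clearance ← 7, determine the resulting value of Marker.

-8

Under do(Clearance=7), the mechanism Clearance <- Response - 2*Dose + 4 is discarded; Clearance is fixed at 7.
Since Marker is not a descendant of the intervened variable, it is unaffected.
Marker = -2*Dose - 2*Gene  [with Dose=1, Gene=3]  = -8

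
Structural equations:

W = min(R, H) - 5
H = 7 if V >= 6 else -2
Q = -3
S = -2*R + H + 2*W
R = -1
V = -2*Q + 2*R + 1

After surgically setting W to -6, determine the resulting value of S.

-12

The intervention breaks the incoming arrows to W: W = min(R, H) - 5 no longer applies, and W = -6.
V = -2*Q + 2*R + 1  [with Q=-3, R=-1]  = 5
H = 7 if V >= 6 else -2  [with V=5]  = -2
S = -2*R + H + 2*W  [with R=-1, H=-2, W=-6]  = -12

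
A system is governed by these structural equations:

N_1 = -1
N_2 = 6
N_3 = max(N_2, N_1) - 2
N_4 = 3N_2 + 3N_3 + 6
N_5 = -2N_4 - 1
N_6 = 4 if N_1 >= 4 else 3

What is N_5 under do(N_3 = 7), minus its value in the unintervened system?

do(N_3=7) replaces the equation N_3 = max(N_2, N_1) - 2 with the constant N_3 = 7.
N_4 = 3N_2 + 3N_3 + 6  [with N_2=6, N_3=7]  = 45
N_5 = -2N_4 - 1  [with N_4=45]  = -91
Without intervention: N_3 = max(N_2, N_1) - 2  [with N_2=6, N_1=-1]  = 4; N_4 = 3N_2 + 3N_3 + 6  [with N_2=6, N_3=4]  = 36; N_5 = -2N_4 - 1  [with N_4=36]  = -73.
Change = -91 − (-73) = -18.

-18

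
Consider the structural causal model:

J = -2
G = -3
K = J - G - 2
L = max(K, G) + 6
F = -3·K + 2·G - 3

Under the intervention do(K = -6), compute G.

-3

Under do(K=-6), the mechanism K = J - G - 2 is discarded; K is fixed at -6.
Since G is not a descendant of the intervened variable, it is unaffected.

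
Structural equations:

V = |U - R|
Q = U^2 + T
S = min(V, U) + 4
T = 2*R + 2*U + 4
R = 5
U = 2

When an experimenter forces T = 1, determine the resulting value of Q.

5

Under do(T=1), the mechanism T = 2*R + 2*U + 4 is discarded; T is fixed at 1.
Q = U^2 + T  [with U=2, T=1]  = 5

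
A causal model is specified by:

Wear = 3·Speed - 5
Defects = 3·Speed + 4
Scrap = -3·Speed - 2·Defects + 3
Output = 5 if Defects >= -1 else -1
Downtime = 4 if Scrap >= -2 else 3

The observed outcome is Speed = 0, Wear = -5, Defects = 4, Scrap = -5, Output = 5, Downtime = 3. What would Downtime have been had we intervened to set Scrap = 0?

Under do(Scrap=0), the mechanism Scrap = -3·Speed - 2·Defects + 3 is discarded; Scrap is fixed at 0.
Downtime = 4 if Scrap >= -2 else 3  [with Scrap=0]  = 4

4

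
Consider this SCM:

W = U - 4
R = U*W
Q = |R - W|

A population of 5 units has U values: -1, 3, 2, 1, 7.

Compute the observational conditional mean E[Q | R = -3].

1

Conditioning on R=-3 selects the 2 unit(s) with U ∈ {3, 1}. Their Q values: 2, 0. Mean = 1.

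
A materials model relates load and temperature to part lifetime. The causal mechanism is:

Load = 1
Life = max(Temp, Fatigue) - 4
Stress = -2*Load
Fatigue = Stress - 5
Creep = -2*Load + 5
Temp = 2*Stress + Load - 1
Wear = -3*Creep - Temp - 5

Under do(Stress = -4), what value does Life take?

Under do(Stress=-4), the mechanism Stress = -2*Load is discarded; Stress is fixed at -4.
Temp = 2*Stress + Load - 1  [with Stress=-4, Load=1]  = -8
Fatigue = Stress - 5  [with Stress=-4]  = -9
Life = max(Temp, Fatigue) - 4  [with Temp=-8, Fatigue=-9]  = -12

-12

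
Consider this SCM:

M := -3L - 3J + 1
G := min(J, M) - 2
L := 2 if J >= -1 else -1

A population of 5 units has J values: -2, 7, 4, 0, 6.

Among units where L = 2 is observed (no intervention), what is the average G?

-19.75

Observing L=2 restricts to units where L's equation naturally yields 2: J ∈ {7, 4, 0, 6}. In that subpopulation G = -28, -19, -7, -25, mean -19.75.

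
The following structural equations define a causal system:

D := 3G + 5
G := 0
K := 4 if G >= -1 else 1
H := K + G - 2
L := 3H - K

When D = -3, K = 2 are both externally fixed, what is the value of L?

Setting D = -3, K = 2 by intervention discards those variables' equations.
H = K + G - 2  [with K=2, G=0]  = 0
L = 3H - K  [with H=0, K=2]  = -2

-2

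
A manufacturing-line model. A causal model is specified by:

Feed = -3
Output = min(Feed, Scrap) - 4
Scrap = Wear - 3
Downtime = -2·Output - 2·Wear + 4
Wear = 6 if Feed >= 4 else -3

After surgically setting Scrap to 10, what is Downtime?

do(Scrap=10) replaces the equation Scrap = Wear - 3 with the constant Scrap = 10.
Wear = 6 if Feed >= 4 else -3  [with Feed=-3]  = -3
Output = min(Feed, Scrap) - 4  [with Feed=-3, Scrap=10]  = -7
Downtime = -2·Output - 2·Wear + 4  [with Output=-7, Wear=-3]  = 24

24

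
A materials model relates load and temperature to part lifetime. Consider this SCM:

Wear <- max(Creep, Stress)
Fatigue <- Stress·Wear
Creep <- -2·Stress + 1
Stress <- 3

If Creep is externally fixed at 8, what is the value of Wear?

The intervention breaks the incoming arrows to Creep: Creep <- -2·Stress + 1 no longer applies, and Creep = 8.
Wear = max(Creep, Stress)  [with Creep=8, Stress=3]  = 8

8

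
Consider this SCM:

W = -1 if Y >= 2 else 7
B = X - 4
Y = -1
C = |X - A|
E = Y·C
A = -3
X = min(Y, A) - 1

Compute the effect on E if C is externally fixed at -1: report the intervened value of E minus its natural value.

2

Under do(C=-1), the mechanism C = |X - A| is discarded; C is fixed at -1.
E = Y·C  [with Y=-1, C=-1]  = 1
Without intervention: X = min(Y, A) - 1  [with Y=-1, A=-3]  = -4; C = |X - A|  [with X=-4, A=-3]  = 1; E = Y·C  [with Y=-1, C=1]  = -1.
Change = 1 − (-1) = 2.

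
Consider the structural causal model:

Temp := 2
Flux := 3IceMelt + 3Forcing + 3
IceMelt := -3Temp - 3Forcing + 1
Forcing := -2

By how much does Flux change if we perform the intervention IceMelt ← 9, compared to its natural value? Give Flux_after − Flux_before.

24

The intervention breaks the incoming arrows to IceMelt: IceMelt := -3Temp - 3Forcing + 1 no longer applies, and IceMelt = 9.
Flux = 3IceMelt + 3Forcing + 3  [with IceMelt=9, Forcing=-2]  = 24
Without intervention: IceMelt = -3Temp - 3Forcing + 1  [with Temp=2, Forcing=-2]  = 1; Flux = 3IceMelt + 3Forcing + 3  [with IceMelt=1, Forcing=-2]  = 0.
Change = 24 − 0 = 24.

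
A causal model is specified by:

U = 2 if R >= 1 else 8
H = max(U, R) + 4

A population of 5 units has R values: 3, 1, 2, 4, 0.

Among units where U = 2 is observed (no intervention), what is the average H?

Observing U=2 restricts to units where U's equation naturally yields 2: R ∈ {3, 1, 2, 4}. In that subpopulation H = 7, 6, 6, 8, mean 6.75.

6.75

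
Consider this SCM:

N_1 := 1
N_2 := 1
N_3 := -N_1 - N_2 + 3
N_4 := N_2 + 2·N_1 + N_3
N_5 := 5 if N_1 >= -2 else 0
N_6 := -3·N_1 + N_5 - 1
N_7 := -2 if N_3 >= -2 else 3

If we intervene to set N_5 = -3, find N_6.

-7

The intervention breaks the incoming arrows to N_5: N_5 := 5 if N_1 >= -2 else 0 no longer applies, and N_5 = -3.
N_6 = -3·N_1 + N_5 - 1  [with N_1=1, N_5=-3]  = -7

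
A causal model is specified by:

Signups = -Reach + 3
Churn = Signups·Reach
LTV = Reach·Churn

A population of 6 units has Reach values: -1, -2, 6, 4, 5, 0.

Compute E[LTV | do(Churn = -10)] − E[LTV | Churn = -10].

-5

Every unit gets Churn=-10 under the intervention. LTV values become 10, 20, -60, -40, -50, 0; E[LTV|do(Churn=-10)] = -20.
Observing Churn=-10 restricts to units where Churn's equation naturally yields -10: Reach ∈ {-2, 5}. In that subpopulation LTV = 20, -50, mean -15.
Difference = -20 − (-15) = -5.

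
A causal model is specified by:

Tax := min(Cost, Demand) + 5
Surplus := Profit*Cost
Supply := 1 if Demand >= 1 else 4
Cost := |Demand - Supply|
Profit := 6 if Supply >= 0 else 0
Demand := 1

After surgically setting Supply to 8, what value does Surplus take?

Under do(Supply=8), the mechanism Supply := 1 if Demand >= 1 else 4 is discarded; Supply is fixed at 8.
Cost = |Demand - Supply|  [with Demand=1, Supply=8]  = 7
Profit = 6 if Supply >= 0 else 0  [with Supply=8]  = 6
Surplus = Profit*Cost  [with Profit=6, Cost=7]  = 42

42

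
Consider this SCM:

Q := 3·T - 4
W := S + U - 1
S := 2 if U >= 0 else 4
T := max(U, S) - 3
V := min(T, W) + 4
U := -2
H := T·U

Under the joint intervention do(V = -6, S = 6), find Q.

5

Under do(V = -6, S = 6), each intervened variable's structural equation is replaced by its fixed value.
T = max(U, S) - 3  [with U=-2, S=6]  = 3
Q = 3·T - 4  [with T=3]  = 5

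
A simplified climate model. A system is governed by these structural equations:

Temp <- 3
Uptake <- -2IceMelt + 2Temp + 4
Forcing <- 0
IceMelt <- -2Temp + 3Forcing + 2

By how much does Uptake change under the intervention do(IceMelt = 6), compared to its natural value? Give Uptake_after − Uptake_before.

The intervention breaks the incoming arrows to IceMelt: IceMelt <- -2Temp + 3Forcing + 2 no longer applies, and IceMelt = 6.
Uptake = -2IceMelt + 2Temp + 4  [with IceMelt=6, Temp=3]  = -2
Without intervention: IceMelt = -2Temp + 3Forcing + 2  [with Temp=3, Forcing=0]  = -4; Uptake = -2IceMelt + 2Temp + 4  [with IceMelt=-4, Temp=3]  = 18.
Change = -2 − 18 = -20.

-20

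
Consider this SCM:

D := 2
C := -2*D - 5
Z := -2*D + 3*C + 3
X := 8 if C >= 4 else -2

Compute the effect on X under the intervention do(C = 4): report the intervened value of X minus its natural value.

10

Under do(C=4), the mechanism C := -2*D - 5 is discarded; C is fixed at 4.
X = 8 if C >= 4 else -2  [with C=4]  = 8
Without intervention: C = -2*D - 5  [with D=2]  = -9; X = 8 if C >= 4 else -2  [with C=-9]  = -2.
Change = 8 − (-2) = 10.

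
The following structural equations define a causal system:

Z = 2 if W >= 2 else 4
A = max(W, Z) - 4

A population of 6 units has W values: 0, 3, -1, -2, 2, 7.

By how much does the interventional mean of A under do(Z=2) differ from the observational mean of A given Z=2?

-1

do(Z=2) breaks Z's dependence on W. With Z=2 fixed, A across the units is -2, -1, -2, -2, -2, 3, mean -1.
E[A|Z=2] averages over only the 3 units with Z=2 (W = 3, 2, 7): A = -1, -2, 3, mean 0.
Difference = -1 − 0 = -1.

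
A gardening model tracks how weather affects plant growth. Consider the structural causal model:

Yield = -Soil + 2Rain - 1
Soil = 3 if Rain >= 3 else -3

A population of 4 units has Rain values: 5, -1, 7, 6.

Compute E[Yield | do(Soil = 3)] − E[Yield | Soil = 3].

-3.5

The intervention sets Soil=3 in all 4 units regardless of Rain. Recomputing Yield per unit gives 6, -6, 10, 8; average 4.5.
Observing Soil=3 restricts to units where Soil's equation naturally yields 3: Rain ∈ {5, 7, 6}. In that subpopulation Yield = 6, 10, 8, mean 8.
Difference = 4.5 − 8 = -3.5.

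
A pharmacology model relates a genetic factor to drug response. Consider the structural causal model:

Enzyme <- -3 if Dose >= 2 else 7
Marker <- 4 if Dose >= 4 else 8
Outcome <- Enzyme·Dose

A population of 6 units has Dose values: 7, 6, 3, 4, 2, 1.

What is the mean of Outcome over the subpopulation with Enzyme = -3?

-13.2

E[Outcome|Enzyme=-3] averages over only the 5 units with Enzyme=-3 (Dose = 7, 6, 3, 4, 2): Outcome = -21, -18, -9, -12, -6, mean -13.2.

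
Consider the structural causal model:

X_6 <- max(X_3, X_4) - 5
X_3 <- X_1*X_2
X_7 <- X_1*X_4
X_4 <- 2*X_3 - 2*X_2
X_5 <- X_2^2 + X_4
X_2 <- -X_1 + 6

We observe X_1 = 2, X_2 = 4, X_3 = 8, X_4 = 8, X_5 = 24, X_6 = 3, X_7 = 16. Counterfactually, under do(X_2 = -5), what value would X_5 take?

do(X_2=-5) replaces the equation X_2 <- -X_1 + 6 with the constant X_2 = -5.
X_3 = X_1*X_2  [with X_1=2, X_2=-5]  = -10
X_4 = 2*X_3 - 2*X_2  [with X_3=-10, X_2=-5]  = -10
X_5 = X_2^2 + X_4  [with X_2=-5, X_4=-10]  = 15

15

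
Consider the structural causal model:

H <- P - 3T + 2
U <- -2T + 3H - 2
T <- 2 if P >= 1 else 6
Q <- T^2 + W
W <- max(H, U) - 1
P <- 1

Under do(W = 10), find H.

-3

do(W=10) replaces the equation W <- max(H, U) - 1 with the constant W = 10.
H is not downstream of the intervention, so its value is determined by the original equations.
T = 2 if P >= 1 else 6  [with P=1]  = 2
H = P - 3T + 2  [with P=1, T=2]  = -3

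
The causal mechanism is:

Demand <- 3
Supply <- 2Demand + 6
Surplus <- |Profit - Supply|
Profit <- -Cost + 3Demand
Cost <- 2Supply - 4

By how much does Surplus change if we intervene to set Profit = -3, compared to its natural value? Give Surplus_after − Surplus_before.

Intervening sets Profit = -3 and removes its equation (Profit <- -Cost + 3Demand).
Supply = 2Demand + 6  [with Demand=3]  = 12
Surplus = |Profit - Supply|  [with Profit=-3, Supply=12]  = 15
Without intervention: Supply = 2Demand + 6  [with Demand=3]  = 12; Cost = 2Supply - 4  [with Supply=12]  = 20; Profit = -Cost + 3Demand  [with Cost=20, Demand=3]  = -11; Surplus = |Profit - Supply|  [with Profit=-11, Supply=12]  = 23.
Change = 15 − 23 = -8.

-8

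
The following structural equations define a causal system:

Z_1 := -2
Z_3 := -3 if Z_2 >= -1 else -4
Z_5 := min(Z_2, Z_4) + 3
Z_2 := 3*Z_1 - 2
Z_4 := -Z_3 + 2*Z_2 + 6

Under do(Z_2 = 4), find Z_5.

do(Z_2=4) replaces the equation Z_2 := 3*Z_1 - 2 with the constant Z_2 = 4.
Z_3 = -3 if Z_2 >= -1 else -4  [with Z_2=4]  = -3
Z_4 = -Z_3 + 2*Z_2 + 6  [with Z_3=-3, Z_2=4]  = 17
Z_5 = min(Z_2, Z_4) + 3  [with Z_2=4, Z_4=17]  = 7

7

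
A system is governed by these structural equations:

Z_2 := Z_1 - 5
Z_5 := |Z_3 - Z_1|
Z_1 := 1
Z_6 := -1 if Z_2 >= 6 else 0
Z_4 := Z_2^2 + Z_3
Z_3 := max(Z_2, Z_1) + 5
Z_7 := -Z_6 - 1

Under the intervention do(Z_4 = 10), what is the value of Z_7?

The intervention breaks the incoming arrows to Z_4: Z_4 := Z_2^2 + Z_3 no longer applies, and Z_4 = 10.
No directed path runs from Z_4 to Z_7, so Z_7 keeps its natural value.
Z_2 = Z_1 - 5  [with Z_1=1]  = -4
Z_6 = -1 if Z_2 >= 6 else 0  [with Z_2=-4]  = 0
Z_7 = -Z_6 - 1  [with Z_6=0]  = -1

-1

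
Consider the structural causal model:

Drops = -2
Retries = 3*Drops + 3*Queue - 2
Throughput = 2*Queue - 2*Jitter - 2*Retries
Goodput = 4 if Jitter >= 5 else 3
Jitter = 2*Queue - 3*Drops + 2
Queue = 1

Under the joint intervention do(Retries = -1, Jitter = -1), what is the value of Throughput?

Setting Retries = -1, Jitter = -1 by intervention discards those variables' equations.
Throughput = 2*Queue - 2*Jitter - 2*Retries  [with Queue=1, Jitter=-1, Retries=-1]  = 6

6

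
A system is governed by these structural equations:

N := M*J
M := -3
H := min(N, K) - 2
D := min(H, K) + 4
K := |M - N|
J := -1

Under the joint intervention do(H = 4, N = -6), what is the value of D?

7

The joint intervention fixes H = 4, N = -6, removing each variable's own equation.
K = |M - N|  [with M=-3, N=-6]  = 3
D = min(H, K) + 4  [with H=4, K=3]  = 7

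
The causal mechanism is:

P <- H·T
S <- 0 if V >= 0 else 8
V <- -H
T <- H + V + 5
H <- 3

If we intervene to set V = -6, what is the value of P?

do(V=-6) replaces the equation V <- -H with the constant V = -6.
T = H + V + 5  [with H=3, V=-6]  = 2
P = H·T  [with H=3, T=2]  = 6

6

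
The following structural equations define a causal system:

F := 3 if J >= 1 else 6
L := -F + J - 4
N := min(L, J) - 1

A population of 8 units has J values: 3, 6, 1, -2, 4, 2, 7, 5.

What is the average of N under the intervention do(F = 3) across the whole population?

do(F=3) breaks F's dependence on J. With F=3 fixed, N across the units is -5, -2, -7, -10, -4, -6, -1, -3, mean -4.75.

-4.75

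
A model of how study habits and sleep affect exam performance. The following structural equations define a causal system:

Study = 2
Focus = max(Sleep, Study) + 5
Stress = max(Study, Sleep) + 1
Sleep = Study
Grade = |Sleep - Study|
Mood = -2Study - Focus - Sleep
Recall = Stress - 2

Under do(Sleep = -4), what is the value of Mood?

-7

do(Sleep=-4) replaces the equation Sleep = Study with the constant Sleep = -4.
Focus = max(Sleep, Study) + 5  [with Sleep=-4, Study=2]  = 7
Mood = -2Study - Focus - Sleep  [with Study=2, Focus=7, Sleep=-4]  = -7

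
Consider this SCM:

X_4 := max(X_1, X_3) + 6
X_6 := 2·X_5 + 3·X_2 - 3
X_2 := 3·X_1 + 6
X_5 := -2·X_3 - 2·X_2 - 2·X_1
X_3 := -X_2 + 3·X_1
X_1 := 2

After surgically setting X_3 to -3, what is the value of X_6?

-11

The intervention breaks the incoming arrows to X_3: X_3 := -X_2 + 3·X_1 no longer applies, and X_3 = -3.
X_2 = 3·X_1 + 6  [with X_1=2]  = 12
X_5 = -2·X_3 - 2·X_2 - 2·X_1  [with X_3=-3, X_2=12, X_1=2]  = -22
X_6 = 2·X_5 + 3·X_2 - 3  [with X_5=-22, X_2=12]  = -11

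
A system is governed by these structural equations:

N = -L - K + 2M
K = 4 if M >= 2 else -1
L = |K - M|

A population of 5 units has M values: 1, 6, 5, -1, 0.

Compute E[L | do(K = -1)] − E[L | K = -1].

2.2

Every unit gets K=-1 under the intervention. L values become 2, 7, 6, 0, 1; E[L|do(K=-1)] = 3.2.
Observing K=-1 restricts to units where K's equation naturally yields -1: M ∈ {1, -1, 0}. In that subpopulation L = 2, 0, 1, mean 1.
Difference = 3.2 − 1 = 2.2.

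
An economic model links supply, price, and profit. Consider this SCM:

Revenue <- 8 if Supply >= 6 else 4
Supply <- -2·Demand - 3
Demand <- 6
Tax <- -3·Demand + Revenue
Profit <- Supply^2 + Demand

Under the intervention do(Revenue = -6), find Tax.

The intervention breaks the incoming arrows to Revenue: Revenue <- 8 if Supply >= 6 else 4 no longer applies, and Revenue = -6.
Tax = -3·Demand + Revenue  [with Demand=6, Revenue=-6]  = -24

-24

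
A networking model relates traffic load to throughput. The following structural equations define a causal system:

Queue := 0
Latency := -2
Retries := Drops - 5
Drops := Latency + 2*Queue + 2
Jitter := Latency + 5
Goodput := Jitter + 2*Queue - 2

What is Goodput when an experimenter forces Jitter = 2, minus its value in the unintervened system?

The intervention breaks the incoming arrows to Jitter: Jitter := Latency + 5 no longer applies, and Jitter = 2.
Goodput = Jitter + 2*Queue - 2  [with Jitter=2, Queue=0]  = 0
Without intervention: Jitter = Latency + 5  [with Latency=-2]  = 3; Goodput = Jitter + 2*Queue - 2  [with Jitter=3, Queue=0]  = 1.
Change = 0 − 1 = -1.

-1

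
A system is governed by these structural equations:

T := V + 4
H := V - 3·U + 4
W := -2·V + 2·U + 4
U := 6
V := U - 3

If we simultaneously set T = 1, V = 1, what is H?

The joint intervention fixes T = 1, V = 1, removing each variable's own equation.
H = V - 3·U + 4  [with V=1, U=6]  = -13

-13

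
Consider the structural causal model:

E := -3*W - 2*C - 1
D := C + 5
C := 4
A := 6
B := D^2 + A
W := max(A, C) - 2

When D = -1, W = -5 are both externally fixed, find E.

6

Under do(D = -1, W = -5), each intervened variable's structural equation is replaced by its fixed value.
E = -3*W - 2*C - 1  [with W=-5, C=4]  = 6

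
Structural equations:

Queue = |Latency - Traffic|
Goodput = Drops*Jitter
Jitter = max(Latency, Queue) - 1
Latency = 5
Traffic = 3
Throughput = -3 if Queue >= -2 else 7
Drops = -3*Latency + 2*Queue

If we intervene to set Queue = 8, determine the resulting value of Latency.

Under do(Queue=8), the mechanism Queue = |Latency - Traffic| is discarded; Queue is fixed at 8.
Since Latency is not a descendant of the intervened variable, it is unaffected.

5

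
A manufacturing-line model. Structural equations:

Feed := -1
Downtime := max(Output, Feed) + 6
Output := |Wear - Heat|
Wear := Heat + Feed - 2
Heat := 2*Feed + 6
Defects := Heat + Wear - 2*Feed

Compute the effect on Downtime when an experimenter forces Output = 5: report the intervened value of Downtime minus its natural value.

2

The intervention breaks the incoming arrows to Output: Output := |Wear - Heat| no longer applies, and Output = 5.
Downtime = max(Output, Feed) + 6  [with Output=5, Feed=-1]  = 11
Without intervention: Heat = 2*Feed + 6  [with Feed=-1]  = 4; Wear = Heat + Feed - 2  [with Heat=4, Feed=-1]  = 1; Output = |Wear - Heat|  [with Wear=1, Heat=4]  = 3; Downtime = max(Output, Feed) + 6  [with Output=3, Feed=-1]  = 9.
Change = 11 − 9 = 2.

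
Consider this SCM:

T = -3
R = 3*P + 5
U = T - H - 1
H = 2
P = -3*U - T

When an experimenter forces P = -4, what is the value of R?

-7

Intervening sets P = -4 and removes its equation (P = -3*U - T).
R = 3*P + 5  [with P=-4]  = -7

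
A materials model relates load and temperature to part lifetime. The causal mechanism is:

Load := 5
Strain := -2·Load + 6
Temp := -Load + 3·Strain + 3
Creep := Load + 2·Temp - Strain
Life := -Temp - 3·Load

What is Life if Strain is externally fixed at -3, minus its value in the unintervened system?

-3

do(Strain=-3) replaces the equation Strain := -2·Load + 6 with the constant Strain = -3.
Temp = -Load + 3·Strain + 3  [with Load=5, Strain=-3]  = -11
Life = -Temp - 3·Load  [with Temp=-11, Load=5]  = -4
Without intervention: Strain = -2·Load + 6  [with Load=5]  = -4; Temp = -Load + 3·Strain + 3  [with Load=5, Strain=-4]  = -14; Life = -Temp - 3·Load  [with Temp=-14, Load=5]  = -1.
Change = -4 − (-1) = -3.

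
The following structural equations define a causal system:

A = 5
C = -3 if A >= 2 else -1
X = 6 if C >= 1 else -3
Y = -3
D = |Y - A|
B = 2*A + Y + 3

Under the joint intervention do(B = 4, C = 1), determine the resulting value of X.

The joint intervention fixes B = 4, C = 1, removing each variable's own equation.
X = 6 if C >= 1 else -3  [with C=1]  = 6

6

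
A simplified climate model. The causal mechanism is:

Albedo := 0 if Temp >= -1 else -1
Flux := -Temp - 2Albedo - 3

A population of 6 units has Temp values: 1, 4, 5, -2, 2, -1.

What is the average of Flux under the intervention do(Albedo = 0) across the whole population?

Every unit gets Albedo=0 under the intervention. Flux values become -4, -7, -8, -1, -5, -2; E[Flux|do(Albedo=0)] = -4.5.

-4.5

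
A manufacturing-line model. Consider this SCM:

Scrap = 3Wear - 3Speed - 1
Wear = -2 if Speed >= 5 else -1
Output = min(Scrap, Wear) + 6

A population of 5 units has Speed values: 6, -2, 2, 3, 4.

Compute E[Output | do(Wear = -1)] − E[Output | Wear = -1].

-2.4

The intervention sets Wear=-1 in all 5 units regardless of Speed. Recomputing Output per unit gives -16, 5, -4, -7, -10; average -6.4.
Observing Wear=-1 restricts to units where Wear's equation naturally yields -1: Speed ∈ {-2, 2, 3, 4}. In that subpopulation Output = 5, -4, -7, -10, mean -4.
Difference = -6.4 − (-4) = -2.4.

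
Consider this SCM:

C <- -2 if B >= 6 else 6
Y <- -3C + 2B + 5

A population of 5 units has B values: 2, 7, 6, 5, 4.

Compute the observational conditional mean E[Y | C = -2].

E[Y|C=-2] averages over only the 2 units with C=-2 (B = 7, 6): Y = 25, 23, mean 24.

24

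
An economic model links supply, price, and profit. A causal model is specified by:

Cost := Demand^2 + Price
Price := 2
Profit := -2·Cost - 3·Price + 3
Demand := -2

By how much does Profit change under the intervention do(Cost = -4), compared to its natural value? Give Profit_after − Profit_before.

The intervention breaks the incoming arrows to Cost: Cost := Demand^2 + Price no longer applies, and Cost = -4.
Profit = -2·Cost - 3·Price + 3  [with Cost=-4, Price=2]  = 5
Without intervention: Cost = Demand^2 + Price  [with Demand=-2, Price=2]  = 6; Profit = -2·Cost - 3·Price + 3  [with Cost=6, Price=2]  = -15.
Change = 5 − (-15) = 20.

20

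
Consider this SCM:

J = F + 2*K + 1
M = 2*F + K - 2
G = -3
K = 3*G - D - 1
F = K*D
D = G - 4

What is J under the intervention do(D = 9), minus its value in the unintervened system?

-224

Under do(D=9), the mechanism D = G - 4 is discarded; D is fixed at 9.
K = 3*G - D - 1  [with G=-3, D=9]  = -19
F = K*D  [with K=-19, D=9]  = -171
J = F + 2*K + 1  [with F=-171, K=-19]  = -208
Without intervention: D = G - 4  [with G=-3]  = -7; K = 3*G - D - 1  [with G=-3, D=-7]  = -3; F = K*D  [with K=-3, D=-7]  = 21; J = F + 2*K + 1  [with F=21, K=-3]  = 16.
Change = -208 − 16 = -224.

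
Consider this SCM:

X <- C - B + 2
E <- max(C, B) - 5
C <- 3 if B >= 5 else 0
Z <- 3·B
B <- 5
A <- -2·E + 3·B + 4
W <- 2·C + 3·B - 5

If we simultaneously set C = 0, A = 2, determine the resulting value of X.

-3

The joint intervention fixes C = 0, A = 2, removing each variable's own equation.
X = C - B + 2  [with C=0, B=5]  = -3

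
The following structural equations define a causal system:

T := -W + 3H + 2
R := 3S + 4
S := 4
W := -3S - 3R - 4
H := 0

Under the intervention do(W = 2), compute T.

0

Intervening sets W = 2 and removes its equation (W := -3S - 3R - 4).
T = -W + 3H + 2  [with W=2, H=0]  = 0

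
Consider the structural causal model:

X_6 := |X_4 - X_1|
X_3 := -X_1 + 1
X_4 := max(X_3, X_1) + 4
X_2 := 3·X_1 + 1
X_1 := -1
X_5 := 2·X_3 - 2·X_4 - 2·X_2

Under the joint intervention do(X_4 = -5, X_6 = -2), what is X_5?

Setting X_4 = -5, X_6 = -2 by intervention discards those variables' equations.
X_2 = 3·X_1 + 1  [with X_1=-1]  = -2
X_3 = -X_1 + 1  [with X_1=-1]  = 2
X_5 = 2·X_3 - 2·X_4 - 2·X_2  [with X_3=2, X_4=-5, X_2=-2]  = 18

18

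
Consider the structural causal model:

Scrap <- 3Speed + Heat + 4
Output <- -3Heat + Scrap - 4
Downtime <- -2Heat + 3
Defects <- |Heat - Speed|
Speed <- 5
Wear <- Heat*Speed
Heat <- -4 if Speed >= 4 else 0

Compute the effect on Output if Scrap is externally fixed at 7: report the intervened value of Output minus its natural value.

The intervention breaks the incoming arrows to Scrap: Scrap <- 3Speed + Heat + 4 no longer applies, and Scrap = 7.
Heat = -4 if Speed >= 4 else 0  [with Speed=5]  = -4
Output = -3Heat + Scrap - 4  [with Heat=-4, Scrap=7]  = 15
Without intervention: Heat = -4 if Speed >= 4 else 0  [with Speed=5]  = -4; Scrap = 3Speed + Heat + 4  [with Speed=5, Heat=-4]  = 15; Output = -3Heat + Scrap - 4  [with Heat=-4, Scrap=15]  = 23.
Change = 15 − 23 = -8.

-8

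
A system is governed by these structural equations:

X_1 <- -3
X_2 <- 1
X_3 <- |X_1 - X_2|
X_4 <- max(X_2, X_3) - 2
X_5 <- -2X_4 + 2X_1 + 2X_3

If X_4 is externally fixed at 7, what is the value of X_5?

-12

Intervening sets X_4 = 7 and removes its equation (X_4 <- max(X_2, X_3) - 2).
X_3 = |X_1 - X_2|  [with X_1=-3, X_2=1]  = 4
X_5 = -2X_4 + 2X_1 + 2X_3  [with X_4=7, X_1=-3, X_3=4]  = -12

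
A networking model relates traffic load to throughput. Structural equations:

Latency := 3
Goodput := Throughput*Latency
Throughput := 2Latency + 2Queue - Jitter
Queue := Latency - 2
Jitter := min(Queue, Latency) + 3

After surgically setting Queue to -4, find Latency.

3

Under do(Queue=-4), the mechanism Queue := Latency - 2 is discarded; Queue is fixed at -4.
Latency is not downstream of the intervention, so its value is determined by the original equations.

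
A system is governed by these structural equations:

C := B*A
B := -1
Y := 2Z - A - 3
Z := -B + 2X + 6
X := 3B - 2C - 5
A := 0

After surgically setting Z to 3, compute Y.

3

The intervention breaks the incoming arrows to Z: Z := -B + 2X + 6 no longer applies, and Z = 3.
Y = 2Z - A - 3  [with Z=3, A=0]  = 3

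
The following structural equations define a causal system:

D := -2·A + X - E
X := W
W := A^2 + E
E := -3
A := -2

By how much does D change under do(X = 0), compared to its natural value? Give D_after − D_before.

-1

Intervening sets X = 0 and removes its equation (X := W).
D = -2·A + X - E  [with A=-2, X=0, E=-3]  = 7
Without intervention: W = A^2 + E  [with A=-2, E=-3]  = 1; X = W  [with W=1]  = 1; D = -2·A + X - E  [with A=-2, X=1, E=-3]  = 8.
Change = 7 − 8 = -1.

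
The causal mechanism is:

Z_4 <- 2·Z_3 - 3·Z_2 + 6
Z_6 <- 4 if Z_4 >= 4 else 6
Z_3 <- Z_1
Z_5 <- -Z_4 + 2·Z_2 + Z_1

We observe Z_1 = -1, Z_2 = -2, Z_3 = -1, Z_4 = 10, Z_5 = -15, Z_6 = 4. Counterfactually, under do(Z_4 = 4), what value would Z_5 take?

-9

Intervening sets Z_4 = 4 and removes its equation (Z_4 <- 2·Z_3 - 3·Z_2 + 6).
Z_5 = -Z_4 + 2·Z_2 + Z_1  [with Z_4=4, Z_2=-2, Z_1=-1]  = -9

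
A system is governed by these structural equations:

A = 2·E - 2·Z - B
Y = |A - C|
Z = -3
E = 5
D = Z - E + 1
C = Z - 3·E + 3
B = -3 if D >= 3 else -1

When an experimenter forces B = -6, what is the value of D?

do(B=-6) replaces the equation B = -3 if D >= 3 else -1 with the constant B = -6.
D is not downstream of the intervention, so its value is determined by the original equations.
D = Z - E + 1  [with Z=-3, E=5]  = -7

-7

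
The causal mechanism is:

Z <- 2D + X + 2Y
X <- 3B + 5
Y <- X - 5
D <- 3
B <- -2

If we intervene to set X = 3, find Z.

do(X=3) replaces the equation X <- 3B + 5 with the constant X = 3.
Y = X - 5  [with X=3]  = -2
Z = 2D + X + 2Y  [with D=3, X=3, Y=-2]  = 5

5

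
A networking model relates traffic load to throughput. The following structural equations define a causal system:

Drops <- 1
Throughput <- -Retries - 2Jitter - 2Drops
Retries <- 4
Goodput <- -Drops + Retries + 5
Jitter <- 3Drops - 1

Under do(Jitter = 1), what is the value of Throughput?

-8

The intervention breaks the incoming arrows to Jitter: Jitter <- 3Drops - 1 no longer applies, and Jitter = 1.
Throughput = -Retries - 2Jitter - 2Drops  [with Retries=4, Jitter=1, Drops=1]  = -8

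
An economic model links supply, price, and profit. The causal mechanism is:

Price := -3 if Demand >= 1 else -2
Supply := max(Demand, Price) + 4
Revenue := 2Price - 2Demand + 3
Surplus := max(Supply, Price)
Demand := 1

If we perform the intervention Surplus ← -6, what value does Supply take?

5

do(Surplus=-6) replaces the equation Surplus := max(Supply, Price) with the constant Surplus = -6.
Supply is not downstream of the intervention, so its value is determined by the original equations.
Price = -3 if Demand >= 1 else -2  [with Demand=1]  = -3
Supply = max(Demand, Price) + 4  [with Demand=1, Price=-3]  = 5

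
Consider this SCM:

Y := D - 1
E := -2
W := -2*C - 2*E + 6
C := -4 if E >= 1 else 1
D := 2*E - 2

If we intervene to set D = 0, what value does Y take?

-1

Intervening sets D = 0 and removes its equation (D := 2*E - 2).
Y = D - 1  [with D=0]  = -1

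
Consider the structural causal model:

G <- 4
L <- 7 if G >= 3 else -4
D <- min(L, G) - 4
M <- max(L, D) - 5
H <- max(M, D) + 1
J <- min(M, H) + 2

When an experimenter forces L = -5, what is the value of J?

Under do(L=-5), the mechanism L <- 7 if G >= 3 else -4 is discarded; L is fixed at -5.
D = min(L, G) - 4  [with L=-5, G=4]  = -9
M = max(L, D) - 5  [with L=-5, D=-9]  = -10
H = max(M, D) + 1  [with M=-10, D=-9]  = -8
J = min(M, H) + 2  [with M=-10, H=-8]  = -8

-8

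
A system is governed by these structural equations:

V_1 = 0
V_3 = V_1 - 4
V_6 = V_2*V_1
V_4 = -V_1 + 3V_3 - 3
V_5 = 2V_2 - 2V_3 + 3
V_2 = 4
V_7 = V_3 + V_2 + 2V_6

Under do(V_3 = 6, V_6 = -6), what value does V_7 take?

-2

Under do(V_3 = 6, V_6 = -6), each intervened variable's structural equation is replaced by its fixed value.
V_7 = V_3 + V_2 + 2V_6  [with V_3=6, V_2=4, V_6=-6]  = -2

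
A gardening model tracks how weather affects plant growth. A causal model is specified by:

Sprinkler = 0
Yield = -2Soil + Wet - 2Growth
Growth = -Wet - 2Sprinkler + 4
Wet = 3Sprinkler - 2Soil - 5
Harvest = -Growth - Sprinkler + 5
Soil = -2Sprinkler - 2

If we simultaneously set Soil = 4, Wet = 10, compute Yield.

14

Under do(Soil = 4, Wet = 10), each intervened variable's structural equation is replaced by its fixed value.
Growth = -Wet - 2Sprinkler + 4  [with Wet=10, Sprinkler=0]  = -6
Yield = -2Soil + Wet - 2Growth  [with Soil=4, Wet=10, Growth=-6]  = 14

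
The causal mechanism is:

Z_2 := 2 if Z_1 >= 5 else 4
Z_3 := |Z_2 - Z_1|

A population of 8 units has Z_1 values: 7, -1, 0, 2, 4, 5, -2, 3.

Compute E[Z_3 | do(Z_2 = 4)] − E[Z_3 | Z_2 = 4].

Under do(Z_2=4), Z_2's equation is replaced by Z_2=4 for every unit. Per-unit Z_3: 3, 5, 4, 2, 0, 1, 6, 1. Mean = 2.75.
E[Z_3|Z_2=4] averages over only the 6 units with Z_2=4 (Z_1 = -1, 0, 2, 4, -2, 3): Z_3 = 5, 4, 2, 0, 6, 1, mean 3.
Difference = 2.75 − 3 = -0.25.

-0.25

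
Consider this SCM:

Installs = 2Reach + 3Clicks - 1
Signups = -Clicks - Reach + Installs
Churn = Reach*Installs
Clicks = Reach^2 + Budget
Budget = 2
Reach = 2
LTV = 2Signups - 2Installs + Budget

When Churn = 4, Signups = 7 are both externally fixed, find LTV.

Setting Churn = 4, Signups = 7 by intervention discards those variables' equations.
Clicks = Reach^2 + Budget  [with Reach=2, Budget=2]  = 6
Installs = 2Reach + 3Clicks - 1  [with Reach=2, Clicks=6]  = 21
LTV = 2Signups - 2Installs + Budget  [with Signups=7, Installs=21, Budget=2]  = -26

-26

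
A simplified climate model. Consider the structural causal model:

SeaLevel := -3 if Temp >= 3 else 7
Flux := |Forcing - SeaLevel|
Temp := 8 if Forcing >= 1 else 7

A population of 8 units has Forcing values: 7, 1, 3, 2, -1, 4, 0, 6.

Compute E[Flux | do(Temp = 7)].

5.75

Under do(Temp=7), Temp's equation is replaced by Temp=7 for every unit. Per-unit Flux: 10, 4, 6, 5, 2, 7, 3, 9. Mean = 5.75.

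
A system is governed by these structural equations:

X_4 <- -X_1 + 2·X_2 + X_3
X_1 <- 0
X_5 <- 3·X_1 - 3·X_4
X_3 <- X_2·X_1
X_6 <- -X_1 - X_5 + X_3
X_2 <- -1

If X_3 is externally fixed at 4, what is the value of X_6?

The intervention breaks the incoming arrows to X_3: X_3 <- X_2·X_1 no longer applies, and X_3 = 4.
X_4 = -X_1 + 2·X_2 + X_3  [with X_1=0, X_2=-1, X_3=4]  = 2
X_5 = 3·X_1 - 3·X_4  [with X_1=0, X_4=2]  = -6
X_6 = -X_1 - X_5 + X_3  [with X_1=0, X_5=-6, X_3=4]  = 10

10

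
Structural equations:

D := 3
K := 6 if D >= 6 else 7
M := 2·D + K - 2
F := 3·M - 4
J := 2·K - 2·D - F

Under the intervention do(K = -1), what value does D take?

3

Under do(K=-1), the mechanism K := 6 if D >= 6 else 7 is discarded; K is fixed at -1.
D is not downstream of the intervention, so its value is determined by the original equations.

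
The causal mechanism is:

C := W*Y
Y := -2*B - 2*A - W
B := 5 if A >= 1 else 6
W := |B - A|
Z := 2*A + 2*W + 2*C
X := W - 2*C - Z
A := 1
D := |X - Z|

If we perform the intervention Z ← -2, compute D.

136

Intervening sets Z = -2 and removes its equation (Z := 2*A + 2*W + 2*C).
B = 5 if A >= 1 else 6  [with A=1]  = 5
W = |B - A|  [with B=5, A=1]  = 4
Y = -2*B - 2*A - W  [with B=5, A=1, W=4]  = -16
C = W*Y  [with W=4, Y=-16]  = -64
X = W - 2*C - Z  [with W=4, C=-64, Z=-2]  = 134
D = |X - Z|  [with X=134, Z=-2]  = 136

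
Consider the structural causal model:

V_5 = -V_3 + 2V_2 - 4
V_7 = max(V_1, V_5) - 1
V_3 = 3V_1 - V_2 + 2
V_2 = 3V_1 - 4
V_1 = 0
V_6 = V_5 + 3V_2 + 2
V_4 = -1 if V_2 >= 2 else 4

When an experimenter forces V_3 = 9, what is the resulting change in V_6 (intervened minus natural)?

-3

The intervention breaks the incoming arrows to V_3: V_3 = 3V_1 - V_2 + 2 no longer applies, and V_3 = 9.
V_2 = 3V_1 - 4  [with V_1=0]  = -4
V_5 = -V_3 + 2V_2 - 4  [with V_3=9, V_2=-4]  = -21
V_6 = V_5 + 3V_2 + 2  [with V_5=-21, V_2=-4]  = -31
Without intervention: V_2 = 3V_1 - 4  [with V_1=0]  = -4; V_3 = 3V_1 - V_2 + 2  [with V_1=0, V_2=-4]  = 6; V_5 = -V_3 + 2V_2 - 4  [with V_3=6, V_2=-4]  = -18; V_6 = V_5 + 3V_2 + 2  [with V_5=-18, V_2=-4]  = -28.
Change = -31 − (-28) = -3.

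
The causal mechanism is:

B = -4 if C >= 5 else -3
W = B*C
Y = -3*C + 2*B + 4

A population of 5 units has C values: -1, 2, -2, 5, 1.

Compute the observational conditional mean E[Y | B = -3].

Observing B=-3 restricts to units where B's equation naturally yields -3: C ∈ {-1, 2, -2, 1}. In that subpopulation Y = 1, -8, 4, -5, mean -2.

-2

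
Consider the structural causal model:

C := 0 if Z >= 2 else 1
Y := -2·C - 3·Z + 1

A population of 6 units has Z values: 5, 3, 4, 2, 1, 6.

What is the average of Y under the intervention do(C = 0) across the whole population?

Every unit gets C=0 under the intervention. Y values become -14, -8, -11, -5, -2, -17; E[Y|do(C=0)] = -9.5.

-9.5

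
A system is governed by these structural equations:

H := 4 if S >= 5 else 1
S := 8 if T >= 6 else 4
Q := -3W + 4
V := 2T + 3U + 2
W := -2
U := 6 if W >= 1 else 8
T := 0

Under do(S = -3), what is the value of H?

1

Under do(S=-3), the mechanism S := 8 if T >= 6 else 4 is discarded; S is fixed at -3.
H = 4 if S >= 5 else 1  [with S=-3]  = 1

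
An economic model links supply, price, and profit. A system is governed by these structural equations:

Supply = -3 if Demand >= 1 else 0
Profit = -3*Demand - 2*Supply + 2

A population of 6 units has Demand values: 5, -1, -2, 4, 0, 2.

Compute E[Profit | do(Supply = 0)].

Every unit gets Supply=0 under the intervention. Profit values become -13, 5, 8, -10, 2, -4; E[Profit|do(Supply=0)] = -2.

-2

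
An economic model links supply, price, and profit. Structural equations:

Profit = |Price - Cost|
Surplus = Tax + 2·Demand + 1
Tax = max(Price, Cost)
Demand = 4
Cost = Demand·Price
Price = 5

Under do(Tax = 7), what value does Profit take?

15

Intervening sets Tax = 7 and removes its equation (Tax = max(Price, Cost)).
No directed path runs from Tax to Profit, so Profit keeps its natural value.
Cost = Demand·Price  [with Demand=4, Price=5]  = 20
Profit = |Price - Cost|  [with Price=5, Cost=20]  = 15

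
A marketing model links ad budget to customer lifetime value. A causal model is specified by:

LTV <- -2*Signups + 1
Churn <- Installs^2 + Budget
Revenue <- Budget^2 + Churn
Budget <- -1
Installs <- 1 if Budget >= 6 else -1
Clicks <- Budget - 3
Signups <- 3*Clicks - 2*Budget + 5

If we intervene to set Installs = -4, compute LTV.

11

The intervention breaks the incoming arrows to Installs: Installs <- 1 if Budget >= 6 else -1 no longer applies, and Installs = -4.
LTV is not downstream of the intervention, so its value is determined by the original equations.
Clicks = Budget - 3  [with Budget=-1]  = -4
Signups = 3*Clicks - 2*Budget + 5  [with Clicks=-4, Budget=-1]  = -5
LTV = -2*Signups + 1  [with Signups=-5]  = 11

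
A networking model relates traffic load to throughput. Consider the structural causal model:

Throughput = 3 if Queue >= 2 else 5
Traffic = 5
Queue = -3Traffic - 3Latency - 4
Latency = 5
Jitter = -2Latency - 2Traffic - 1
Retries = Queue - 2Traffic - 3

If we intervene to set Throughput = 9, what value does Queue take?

-34

do(Throughput=9) replaces the equation Throughput = 3 if Queue >= 2 else 5 with the constant Throughput = 9.
Queue is not downstream of the intervention, so its value is determined by the original equations.
Queue = -3Traffic - 3Latency - 4  [with Traffic=5, Latency=5]  = -34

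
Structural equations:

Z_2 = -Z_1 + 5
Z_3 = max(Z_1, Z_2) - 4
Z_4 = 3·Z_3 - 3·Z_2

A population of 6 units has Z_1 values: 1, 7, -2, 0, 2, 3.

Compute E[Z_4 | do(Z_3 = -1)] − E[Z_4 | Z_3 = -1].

Every unit gets Z_3=-1 under the intervention. Z_4 values become -15, 3, -24, -18, -12, -9; E[Z_4|do(Z_3=-1)] = -12.5.
Observing Z_3=-1 restricts to units where Z_3's equation naturally yields -1: Z_1 ∈ {2, 3}. In that subpopulation Z_4 = -12, -9, mean -10.5.
Difference = -12.5 − (-10.5) = -2.

-2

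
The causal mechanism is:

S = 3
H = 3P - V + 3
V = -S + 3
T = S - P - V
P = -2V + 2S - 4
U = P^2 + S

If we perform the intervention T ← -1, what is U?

Intervening sets T = -1 and removes its equation (T = S - P - V).
No directed path runs from T to U, so U keeps its natural value.
V = -S + 3  [with S=3]  = 0
P = -2V + 2S - 4  [with V=0, S=3]  = 2
U = P^2 + S  [with P=2, S=3]  = 7

7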